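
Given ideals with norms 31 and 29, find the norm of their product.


N(IJ) = N(I) * N(J)
= 31 * 29
= 899

899


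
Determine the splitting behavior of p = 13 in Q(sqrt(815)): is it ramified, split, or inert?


K = Q(sqrt(815)). Since d mod 4 = 3, disc(K) = 3260.
Check p | disc: 3260 mod 13 = 10.
p does not divide disc. Compute Legendre symbol (d/p):
9^((13-1)/2) mod 13 = 1
(d/p) = 1, so p splits: (p) = P*P' with e=1, f=1, g=2.
Therefore p is split.

split


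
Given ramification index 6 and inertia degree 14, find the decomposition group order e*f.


|D_P| = e * f
= 6 * 14
= 84

84


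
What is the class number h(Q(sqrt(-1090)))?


K = Q(sqrt(-1090)). d mod 4 = 2, so D = disc(K) = 4d = -4360
h(K) equals the number of primitive reduced positive-definite forms (a, b, c) = a*x^2 + b*x*y + c*y^2 with b^2 - 4ac = D,
where reduced means |b| <= a <= c, with b >= 0 whenever |b| = a or a = c, and primitive means gcd(a, b, c) = 1.
Reduced forces 3a^2 <= |D| = 4360, so 1 <= a <= 38; b must have the parity of D, and c = (b^2 - D)/(4a) must be an integer >= a.
Enumerate a = 1..38, b in [-a, a]:
  a=1: (1, 0, 1090)  [1]
  a=2: (2, 0, 545)  [1]
  a=3..4: none
  a=5: (5, 0, 218)  [1]
  a=6: none
  a=7: (7, -6, 157), (7, 6, 157)  [2]
  a=8..9: none
  a=10: (10, 0, 109)  [1]
  a=11..13: none
  a=14: (14, -8, 79), (14, 8, 79)  [2]
  a=15..16: none
  a=17: (17, -14, 67), (17, 14, 67)  [2]
  a=18..33: none
  a=34: (34, -20, 35), (34, 20, 35)  [2]
  a=35..38: none
Total reduced forms: 1 + 1 + 1 + 2 + 1 + 2 + 2 + 2 = 12
h = 12

12


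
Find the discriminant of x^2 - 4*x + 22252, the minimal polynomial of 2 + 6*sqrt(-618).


The element 2 + 6*sqrt(-618) has minimal polynomial:
x^2 - 4*x + 22252
Discriminant = (-4)^2 - 4*(22252)
= 16 - 89008
= -88992

-88992


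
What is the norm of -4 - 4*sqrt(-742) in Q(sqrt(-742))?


N(a + b*sqrt(d)) = a^2 - d*b^2
= (-4)^2 - (-742)*(-4)^2
= 16 + 11872
= 11888

11888


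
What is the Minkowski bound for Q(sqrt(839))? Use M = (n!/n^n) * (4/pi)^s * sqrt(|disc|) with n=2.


d = 839, d mod 4 = 3, so disc(K) = 4d = 3356; |disc(K)| = 3356
Real quadratic field, so n = 2, s = r2 = 0, r1 = 2
M = (n!/n^n) * (4/pi)^s * sqrt(|disc(K)|) = (2!/2^2) * (4/pi)^0 * sqrt(3356)
= 0.5 * 1.000000 * 57.930993
= 28.9655

28.9655


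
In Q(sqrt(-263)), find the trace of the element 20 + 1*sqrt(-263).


Tr(a + b*sqrt(d)) = (a + b*sqrt(d)) + (a - b*sqrt(d)) = 2a
= 2 * (20)
= 40

40


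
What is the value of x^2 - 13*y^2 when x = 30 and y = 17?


x^2 - d*y^2
= 30^2 - 13*17^2
= 900 - 3757
= -2857

-2857


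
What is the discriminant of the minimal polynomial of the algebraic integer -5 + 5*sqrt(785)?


The element -5 + 5*sqrt(785) has minimal polynomial:
x^2 + 10*x - 19600
Discriminant = (10)^2 - 4*(-19600)
= 100 + 78400
= 78500

78500


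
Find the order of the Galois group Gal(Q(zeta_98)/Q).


|Gal(Q(zeta_98)/Q)| = phi(98)
= 42

42


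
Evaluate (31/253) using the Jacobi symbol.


Compute (31/253) via quadratic reciprocity:
  reciprocity: (31/253) -> +(253/31)
  reduce: (5/31)
  reciprocity: (5/31) -> +(31/5)
  reduce: (1/5)
  (1/5) = 1
Product of signs = 1

1


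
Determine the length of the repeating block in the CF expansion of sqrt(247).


Run the CF algorithm for sqrt(247).
a_0 = floor(sqrt(247)) = 15; set m_0=0, q_0=1.
Recurrence: m' = q*a - m,  q' = (d - m'^2)/q,  a' = floor((a_0 + m')/q').
  step 1: m=15, q=22, a=1
  step 2: m=7, q=9, a=2
  step 3: m=11, q=14, a=1
  step 4: m=3, q=17, a=1
  step 5: m=14, q=3, a=9
  step 6: m=13, q=26, a=1
  step 7: m=13, q=3, a=9
  step 8: m=14, q=17, a=1
  step 9: m=3, q=14, a=1
  step 10: m=11, q=9, a=2
  step 11: m=7, q=22, a=1
  step 12: m=15, q=1, a=30
a_12 = 2*a_0 = 30, so the period closes here.
sqrt(247) = [15; 1, 2, 1, 1, 9, 1, 9, 1, 1, 2, 1, 30]
Period length = 12

12


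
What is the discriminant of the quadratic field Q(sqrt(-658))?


For K = Q(sqrt(d)) with d squarefree: disc(K) = d if d = 1 mod 4, and disc(K) = 4d if d = 2 or 3 mod 4.
Here d = -658, and d mod 4 = 2.
d = 2 mod 4, not 1 (O_K = Z[sqrt(d)]), so disc(K) = 4d = 4 * (-658) = -2632

-2632


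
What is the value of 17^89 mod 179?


p = 179 is prime and the exponent is (p-1)/2 = 89, so by Euler's criterion 17^89 = (17/179) = +1 or -1 mod 179.
Compute by square-and-multiply:
  89 = 64 + 16 + 8 + 1 (binary 1011001)
  Repeated squaring mod 179: 17^1 = 17, 17^2 = 110, 17^4 = 107, 17^8 = 172, 17^16 = 49, 17^32 = 74, 17^64 = 106
  17^89 = 17^64 * 17^16 * 17^8 * 17^1 = 106 * 49 * 172 * 17 mod 179
    106 * 49 = 5194 = 3 mod 179
    3 * 172 = 516 = 158 mod 179
    158 * 17 = 2686 = 1 mod 179
  17^89 = 1 mod 179
Result 1: 17 is a quadratic residue mod 179.
17^89 mod 179 = 1

1


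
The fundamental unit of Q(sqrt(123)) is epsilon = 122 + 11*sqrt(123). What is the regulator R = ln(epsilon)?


epsilon = 122 + 11*sqrt(123)
= 243.9959
R = ln(243.9959)
= 5.4972

5.4972


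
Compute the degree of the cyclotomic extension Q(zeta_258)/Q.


The degree equals Euler's totient phi(258).
258 = 2 * 3 * 43
phi(258) = 84

84


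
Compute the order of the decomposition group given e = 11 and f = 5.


|D_P| = e * f
= 11 * 5
= 55

55


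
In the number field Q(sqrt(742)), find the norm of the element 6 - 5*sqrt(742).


N(a + b*sqrt(d)) = a^2 - d*b^2
= (6)^2 - (742)*(-5)^2
= 36 - 18550
= -18514

-18514


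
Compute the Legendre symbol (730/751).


p = 751 is prime, so compute (730/751) with the reciprocity algorithm (Jacobi-symbol steps: pull out 2s via (2/n), flip via reciprocity, reduce):
  pull out 2: (2/751) = +1  (since 751 mod 8 = 7)
  reciprocity: (365/751) -> +(751/365)
  reduce: (21/365)
  reciprocity: (21/365) -> +(365/21)
  reduce: (8/21)
  pull out 2: (2/21) = -1  (since 21 mod 8 = 5)
  pull out 2: (2/21) = -1  (since 21 mod 8 = 5)
  pull out 2: (2/21) = -1  (since 21 mod 8 = 5)
  (1/21) = 1
Product of signs = -1
(730/751) = -1

-1


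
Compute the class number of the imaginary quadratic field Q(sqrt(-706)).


K = Q(sqrt(-706)). d mod 4 = 2, so D = disc(K) = 4d = -2824
h(K) equals the number of primitive reduced positive-definite forms (a, b, c) = a*x^2 + b*x*y + c*y^2 with b^2 - 4ac = D,
where reduced means |b| <= a <= c, with b >= 0 whenever |b| = a or a = c, and primitive means gcd(a, b, c) = 1.
Reduced forces 3a^2 <= |D| = 2824, so 1 <= a <= 30; b must have the parity of D, and c = (b^2 - D)/(4a) must be an integer >= a.
Enumerate a = 1..30, b in [-a, a]:
  a=1: (1, 0, 706)  [1]
  a=2: (2, 0, 353)  [1]
  a=3..4: none
  a=5: (5, -4, 142), (5, 4, 142)  [2]
  a=6: none
  a=7: (7, -2, 101), (7, 2, 101)  [2]
  a=8..9: none
  a=10: (10, -4, 71), (10, 4, 71)  [2]
  a=11: (11, -6, 65), (11, 6, 65)  [2]
  a=12: none
  a=13: (13, -6, 55), (13, 6, 55)  [2]
  a=14: (14, -12, 53), (14, 12, 53)  [2]
  a=15..16: none
  a=17: (17, -10, 43), (17, 10, 43)  [2]
  a=18: none
  a=19: (19, -8, 38), (19, 8, 38)  [2]
  a=20..21: none
  a=22: (22, -16, 35), (22, 16, 35)  [2]
  a=23..24: none
  a=25: (25, -24, 34), (25, 24, 34)  [2]
  a=26: (26, -20, 31), (26, 20, 31)  [2]
  a=27..30: none
Total reduced forms: 1 + 1 + 2 + 2 + 2 + 2 + 2 + 2 + 2 + 2 + 2 + 2 + 2 = 24
h = 24

24


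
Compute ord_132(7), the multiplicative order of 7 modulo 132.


We want ord_132(7), the smallest k >= 1 with 7^k = 1 mod 132.
n = 132 = 2^2 * 3 * 11, phi(132) = 40; the order divides phi(n).
Divisors of 40: 1, 2, 4, 5, 8, 10, 20, 40
Repeated squaring mod 132: 7^1 = 7, 7^2 = 49, 7^4 = 25, 7^8 = 97, 7^16 = 37, 7^32 = 49
Test divisors in increasing order:
  k=1: 7^1 = 7 mod 132
  k=2: 7^2 = 49 mod 132
  k=4: 7^4 = 25 mod 132
  k=5: 7^5 = 25 * 7 = 43 mod 132
  k=8: 7^8 = 97 mod 132
  k=10: 7^10 = 97 * 49 = 1 mod 132  <- first divisor giving 1
Order = 10

10


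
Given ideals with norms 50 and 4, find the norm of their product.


N(IJ) = N(I) * N(J)
= 50 * 4
= 200

200


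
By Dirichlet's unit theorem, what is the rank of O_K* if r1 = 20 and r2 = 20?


By Dirichlet's unit theorem:
rank = r1 + r2 - 1
= 20 + 20 - 1
= 39

39


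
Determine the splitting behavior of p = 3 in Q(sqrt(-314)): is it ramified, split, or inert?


K = Q(sqrt(-314)). Since d mod 4 = 2, disc(K) = -1256.
Check p | disc: -1256 mod 3 = 1.
p does not divide disc. Compute Legendre symbol (d/p):
1^((3-1)/2) mod 3 = 1
(d/p) = 1, so p splits: (p) = P*P' with e=1, f=1, g=2.
Therefore p is split.

split


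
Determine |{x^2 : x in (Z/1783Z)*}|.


For prime p, the number of non-zero quadratic residues is (p-1)/2.
= (1783-1)/2
= 891

891


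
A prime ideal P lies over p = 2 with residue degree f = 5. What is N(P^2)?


N(P^a) = p^(a*f)
= 2^(2*5)
= 2^10
= 1024

1024


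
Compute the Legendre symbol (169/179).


p = 179 is prime, so compute (169/179) with the reciprocity algorithm (Jacobi-symbol steps: pull out 2s via (2/n), flip via reciprocity, reduce):
  reciprocity: (169/179) -> +(179/169)
  reduce: (10/169)
  pull out 2: (2/169) = +1  (since 169 mod 8 = 1)
  reciprocity: (5/169) -> +(169/5)
  reduce: (4/5)
  pull out 2: (2/5) = -1  (since 5 mod 8 = 5)
  pull out 2: (2/5) = -1  (since 5 mod 8 = 5)
  (1/5) = 1
Product of signs = 1
(169/179) = 1

1


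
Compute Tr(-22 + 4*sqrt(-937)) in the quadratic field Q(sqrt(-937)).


Tr(a + b*sqrt(d)) = (a + b*sqrt(d)) + (a - b*sqrt(d)) = 2a
= 2 * (-22)
= -44

-44


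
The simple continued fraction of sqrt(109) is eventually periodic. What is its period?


Run the CF algorithm for sqrt(109).
a_0 = floor(sqrt(109)) = 10; set m_0=0, q_0=1.
Recurrence: m' = q*a - m,  q' = (d - m'^2)/q,  a' = floor((a_0 + m')/q').
  step 1: m=10, q=9, a=2
  step 2: m=8, q=5, a=3
  step 3: m=7, q=12, a=1
  step 4: m=5, q=7, a=2
  step 5: m=9, q=4, a=4
  step 6: m=7, q=15, a=1
  step 7: m=8, q=3, a=6
  step 8: m=10, q=3, a=6
  step 9: m=8, q=15, a=1
  step 10: m=7, q=4, a=4
  step 11: m=9, q=7, a=2
  step 12: m=5, q=12, a=1
  step 13: m=7, q=5, a=3
  step 14: m=8, q=9, a=2
  step 15: m=10, q=1, a=20
a_15 = 2*a_0 = 20, so the period closes here.
sqrt(109) = [10; 2, 3, 1, 2, 4, 1, 6, 6, 1, 4, 2, 1, 3, 2, 20]
Period length = 15

15


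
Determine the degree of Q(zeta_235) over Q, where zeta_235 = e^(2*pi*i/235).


The degree equals Euler's totient phi(235).
235 = 5 * 47
phi(235) = 184

184


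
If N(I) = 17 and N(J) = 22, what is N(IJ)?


N(IJ) = N(I) * N(J)
= 17 * 22
= 374

374


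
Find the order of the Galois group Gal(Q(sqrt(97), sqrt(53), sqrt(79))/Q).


The 3 square roots of distinct primes are multiplicatively independent over Q,
so [K:Q] = 2^3 and Gal(K/Q) is isomorphic to (Z/2Z)^3.
|Gal| = 2^3 = 8

8


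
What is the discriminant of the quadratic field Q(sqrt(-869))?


For K = Q(sqrt(d)) with d squarefree: disc(K) = d if d = 1 mod 4, and disc(K) = 4d if d = 2 or 3 mod 4.
Here d = -869, and d mod 4 = 3.
d = 3 mod 4, not 1 (O_K = Z[sqrt(d)]), so disc(K) = 4d = 4 * (-869) = -3476

-3476


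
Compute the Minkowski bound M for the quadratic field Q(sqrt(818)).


d = 818, d mod 4 = 2, so disc(K) = 4d = 3272; |disc(K)| = 3272
Real quadratic field, so n = 2, s = r2 = 0, r1 = 2
M = (n!/n^n) * (4/pi)^s * sqrt(|disc(K)|) = (2!/2^2) * (4/pi)^0 * sqrt(3272)
= 0.5 * 1.000000 * 57.201399
= 28.6007

28.6007


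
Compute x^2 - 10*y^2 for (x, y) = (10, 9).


x^2 - d*y^2
= 10^2 - 10*9^2
= 100 - 810
= -710

-710


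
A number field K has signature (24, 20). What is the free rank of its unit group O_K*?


By Dirichlet's unit theorem:
rank = r1 + r2 - 1
= 24 + 20 - 1
= 43

43


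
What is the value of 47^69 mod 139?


p = 139 is prime and the exponent is (p-1)/2 = 69, so by Euler's criterion 47^69 = (47/139) = +1 or -1 mod 139.
Compute by square-and-multiply:
  69 = 64 + 4 + 1 (binary 1000101)
  Repeated squaring mod 139: 47^1 = 47, 47^2 = 124, 47^4 = 86, 47^8 = 29, 47^16 = 7, 47^32 = 49, 47^64 = 38
  47^69 = 47^64 * 47^4 * 47^1 = 38 * 86 * 47 mod 139
    38 * 86 = 3268 = 71 mod 139
    71 * 47 = 3337 = 1 mod 139
  47^69 = 1 mod 139
Result 1: 47 is a quadratic residue mod 139.
47^69 mod 139 = 1

1


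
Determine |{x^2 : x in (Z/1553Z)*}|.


For prime p, the number of non-zero quadratic residues is (p-1)/2.
= (1553-1)/2
= 776

776


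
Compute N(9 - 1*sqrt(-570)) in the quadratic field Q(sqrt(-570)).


N(a + b*sqrt(d)) = a^2 - d*b^2
= (9)^2 - (-570)*(-1)^2
= 81 + 570
= 651

651


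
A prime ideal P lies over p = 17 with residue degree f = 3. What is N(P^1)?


N(P^a) = p^(a*f)
= 17^(1*3)
= 17^3
= 4913

4913


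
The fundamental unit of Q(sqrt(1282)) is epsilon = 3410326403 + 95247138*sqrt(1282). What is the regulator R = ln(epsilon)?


epsilon = 3410326403 + 95247138*sqrt(1282)
= 6.8207e+09
R = ln(6.8207e+09)
= 22.6432

22.6432


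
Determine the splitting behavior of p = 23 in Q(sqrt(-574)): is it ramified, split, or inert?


K = Q(sqrt(-574)). Since d mod 4 = 2, disc(K) = -2296.
Check p | disc: -2296 mod 23 = 4.
p does not divide disc. Compute Legendre symbol (d/p):
1^((23-1)/2) mod 23 = 1
(d/p) = 1, so p splits: (p) = P*P' with e=1, f=1, g=2.
Therefore p is split.

split


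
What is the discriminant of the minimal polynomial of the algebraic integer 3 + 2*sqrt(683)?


The element 3 + 2*sqrt(683) has minimal polynomial:
x^2 - 6*x - 2723
Discriminant = (-6)^2 - 4*(-2723)
= 36 + 10892
= 10928

10928


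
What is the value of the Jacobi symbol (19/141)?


Compute (19/141) via quadratic reciprocity:
  reciprocity: (19/141) -> +(141/19)
  reduce: (8/19)
  pull out 2: (2/19) = -1  (since 19 mod 8 = 3)
  pull out 2: (2/19) = -1  (since 19 mod 8 = 3)
  pull out 2: (2/19) = -1  (since 19 mod 8 = 3)
  (1/19) = 1
Product of signs = -1

-1


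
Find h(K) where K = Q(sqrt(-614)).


K = Q(sqrt(-614)). d mod 4 = 2, so D = disc(K) = 4d = -2456
h(K) equals the number of primitive reduced positive-definite forms (a, b, c) = a*x^2 + b*x*y + c*y^2 with b^2 - 4ac = D,
where reduced means |b| <= a <= c, with b >= 0 whenever |b| = a or a = c, and primitive means gcd(a, b, c) = 1.
Reduced forces 3a^2 <= |D| = 2456, so 1 <= a <= 28; b must have the parity of D, and c = (b^2 - D)/(4a) must be an integer >= a.
Enumerate a = 1..28, b in [-a, a]:
  a=1: (1, 0, 614)  [1]
  a=2: (2, 0, 307)  [1]
  a=3: (3, -2, 205), (3, 2, 205)  [2]
  a=4: none
  a=5: (5, -2, 123), (5, 2, 123)  [2]
  a=6: (6, -4, 103), (6, 4, 103)  [2]
  a=7: (7, -6, 89), (7, 6, 89)  [2]
  a=8: none
  a=9: (9, -8, 70), (9, 8, 70)  [2]
  a=10: (10, -8, 63), (10, 8, 63)  [2]
  a=11..12: none
  a=13: (13, -12, 50), (13, 12, 50)  [2]
  a=14: (14, -8, 45), (14, 8, 45)  [2]
  a=15: (15, -8, 42), (15, -2, 41), (15, 2, 41), (15, 8, 42)  [4]
  a=16: none
  a=17: (17, -14, 39), (17, 14, 39)  [2]
  a=18: (18, -8, 35), (18, 8, 35)  [2]
  a=19..20: none
  a=21: (21, -20, 34), (21, -8, 30), (21, 8, 30), (21, 20, 34)  [4]
  a=22..24: none
  a=25: (25, -12, 26), (25, 12, 26)  [2]
  a=26: none
  a=27: (27, -26, 29), (27, 26, 29)  [2]
  a=28: none
Total reduced forms: 1 + 1 + 2 + 2 + 2 + 2 + 2 + 2 + 2 + 2 + 4 + 2 + 2 + 4 + 2 + 2 = 34
h = 34

34


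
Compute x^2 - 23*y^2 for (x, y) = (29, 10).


x^2 - d*y^2
= 29^2 - 23*10^2
= 841 - 2300
= -1459

-1459


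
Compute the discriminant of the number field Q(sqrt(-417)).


For K = Q(sqrt(d)) with d squarefree: disc(K) = d if d = 1 mod 4, and disc(K) = 4d if d = 2 or 3 mod 4.
Here d = -417, and d mod 4 = 3.
d = 3 mod 4, not 1 (O_K = Z[sqrt(d)]), so disc(K) = 4d = 4 * (-417) = -1668

-1668


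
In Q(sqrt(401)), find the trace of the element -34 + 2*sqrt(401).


Tr(a + b*sqrt(d)) = (a + b*sqrt(d)) + (a - b*sqrt(d)) = 2a
= 2 * (-34)
= -68

-68


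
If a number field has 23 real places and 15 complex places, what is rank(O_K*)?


By Dirichlet's unit theorem:
rank = r1 + r2 - 1
= 23 + 15 - 1
= 37

37


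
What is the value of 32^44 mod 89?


p = 89 is prime and the exponent is (p-1)/2 = 44, so by Euler's criterion 32^44 = (32/89) = +1 or -1 mod 89.
Compute by square-and-multiply:
  44 = 32 + 8 + 4 (binary 101100)
  Repeated squaring mod 89: 32^1 = 32, 32^2 = 45, 32^4 = 67, 32^8 = 39, 32^16 = 8, 32^32 = 64
  32^44 = 32^32 * 32^8 * 32^4 = 64 * 39 * 67 mod 89
    64 * 39 = 2496 = 4 mod 89
    4 * 67 = 268 = 1 mod 89
  32^44 = 1 mod 89
Result 1: 32 is a quadratic residue mod 89.
32^44 mod 89 = 1

1


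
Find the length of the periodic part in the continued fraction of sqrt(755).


Run the CF algorithm for sqrt(755).
a_0 = floor(sqrt(755)) = 27; set m_0=0, q_0=1.
Recurrence: m' = q*a - m,  q' = (d - m'^2)/q,  a' = floor((a_0 + m')/q').
  step 1: m=27, q=26, a=2
  step 2: m=25, q=5, a=10
  step 3: m=25, q=26, a=2
  step 4: m=27, q=1, a=54
a_4 = 2*a_0 = 54, so the period closes here.
sqrt(755) = [27; 2, 10, 2, 54]
Period length = 4

4


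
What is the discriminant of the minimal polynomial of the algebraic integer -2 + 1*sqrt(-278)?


The element -2 + 1*sqrt(-278) has minimal polynomial:
x^2 + 4*x + 282
Discriminant = (4)^2 - 4*(282)
= 16 - 1128
= -1112

-1112


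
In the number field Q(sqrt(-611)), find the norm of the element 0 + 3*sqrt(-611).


N(a + b*sqrt(d)) = a^2 - d*b^2
= (0)^2 - (-611)*(3)^2
= 0 + 5499
= 5499

5499


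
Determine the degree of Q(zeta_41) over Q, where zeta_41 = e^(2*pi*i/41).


The degree equals Euler's totient phi(41).
41 = 41
phi(41) = 40

40


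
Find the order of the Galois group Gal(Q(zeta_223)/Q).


|Gal(Q(zeta_223)/Q)| = phi(223)
= 222

222


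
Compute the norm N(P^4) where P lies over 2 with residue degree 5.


N(P^a) = p^(a*f)
= 2^(4*5)
= 2^20
= 1048576

1048576


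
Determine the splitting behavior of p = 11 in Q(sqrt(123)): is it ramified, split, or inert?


K = Q(sqrt(123)). Since d mod 4 = 3, disc(K) = 492.
Check p | disc: 492 mod 11 = 8.
p does not divide disc. Compute Legendre symbol (d/p):
2^((11-1)/2) mod 11 = -1
(d/p) = -1, so p is inert: (p) stays prime with e=1, f=2, g=1.
Therefore p is inert.

inert


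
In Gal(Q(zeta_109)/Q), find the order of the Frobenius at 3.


The Frobenius at p in Gal(Q(zeta_n)/Q) = (Z/nZ)* is the class of p, so its order is ord_109(3), the smallest k >= 1 with 3^k = 1 mod 109.
n = 109 = 109, phi(109) = 108; the order divides phi(n).
Divisors of 108: 1, 2, 3, 4, 6, 9, 12, 18, 27, 36, 54, 108
Repeated squaring mod 109: 3^1 = 3, 3^2 = 9, 3^4 = 81, 3^8 = 21, 3^16 = 5, 3^32 = 25, 3^64 = 80
Test divisors in increasing order:
  k=1: 3^1 = 3 mod 109
  k=2: 3^2 = 9 mod 109
  k=3: 3^3 = 9 * 3 = 27 mod 109
  k=4: 3^4 = 81 mod 109
  k=6: 3^6 = 81 * 9 = 75 mod 109
  k=9: 3^9 = 21 * 3 = 63 mod 109
  k=12: 3^12 = 21 * 81 = 66 mod 109
  k=18: 3^18 = 5 * 9 = 45 mod 109
  k=27: 3^27 = 5 * 21 * 9 * 3 = 1 mod 109  <- first divisor giving 1
Order = 27

27


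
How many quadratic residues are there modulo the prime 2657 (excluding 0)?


For prime p, the number of non-zero quadratic residues is (p-1)/2.
= (2657-1)/2
= 1328

1328


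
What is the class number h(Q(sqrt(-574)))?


K = Q(sqrt(-574)). d mod 4 = 2, so D = disc(K) = 4d = -2296
h(K) equals the number of primitive reduced positive-definite forms (a, b, c) = a*x^2 + b*x*y + c*y^2 with b^2 - 4ac = D,
where reduced means |b| <= a <= c, with b >= 0 whenever |b| = a or a = c, and primitive means gcd(a, b, c) = 1.
Reduced forces 3a^2 <= |D| = 2296, so 1 <= a <= 27; b must have the parity of D, and c = (b^2 - D)/(4a) must be an integer >= a.
Enumerate a = 1..27, b in [-a, a]:
  a=1: (1, 0, 574)  [1]
  a=2: (2, 0, 287)  [1]
  a=3..4: none
  a=5: (5, -2, 115), (5, 2, 115)  [2]
  a=6: none
  a=7: (7, 0, 82)  [1]
  a=8..9: none
  a=10: (10, -8, 59), (10, 8, 59)  [2]
  a=11: (11, -6, 53), (11, 6, 53)  [2]
  a=12..13: none
  a=14: (14, 0, 41)  [1]
  a=15..16: none
  a=17: (17, -4, 34), (17, 4, 34)  [2]
  a=18..21: none
  a=22: (22, -16, 29), (22, 16, 29)  [2]
  a=23: (23, -2, 25), (23, 2, 25)  [2]
  a=24..27: none
Total reduced forms: 1 + 1 + 2 + 1 + 2 + 2 + 1 + 2 + 2 + 2 = 16
h = 16

16


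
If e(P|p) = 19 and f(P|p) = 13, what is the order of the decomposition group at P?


|D_P| = e * f
= 19 * 13
= 247

247


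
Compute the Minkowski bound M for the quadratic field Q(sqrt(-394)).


d = -394, d mod 4 = 2, so disc(K) = 4d = -1576; |disc(K)| = 1576
Imaginary quadratic field, so n = 2, s = r2 = 1, r1 = 0
M = (n!/n^n) * (4/pi)^s * sqrt(|disc(K)|) = (2!/2^2) * (4/pi)^1 * sqrt(1576)
= 0.5 * 1.273240 * 39.698866
= 25.2731

25.2731


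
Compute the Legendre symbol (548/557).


p = 557 is prime, so compute (548/557) with the reciprocity algorithm (Jacobi-symbol steps: pull out 2s via (2/n), flip via reciprocity, reduce):
  pull out 2: (2/557) = -1  (since 557 mod 8 = 5)
  pull out 2: (2/557) = -1  (since 557 mod 8 = 5)
  reciprocity: (137/557) -> +(557/137)
  reduce: (9/137)
  reciprocity: (9/137) -> +(137/9)
  reduce: (2/9)
  pull out 2: (2/9) = +1  (since 9 mod 8 = 1)
  (1/9) = 1
Product of signs = 1
(548/557) = 1

1


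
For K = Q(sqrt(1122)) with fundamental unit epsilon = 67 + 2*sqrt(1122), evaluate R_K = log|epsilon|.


epsilon = 67 + 2*sqrt(1122)
= 133.9925
R = ln(133.9925)
= 4.8978

4.8978


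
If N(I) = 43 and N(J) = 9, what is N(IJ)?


N(IJ) = N(I) * N(J)
= 43 * 9
= 387

387


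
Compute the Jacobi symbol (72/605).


Compute (72/605) via quadratic reciprocity:
  pull out 2: (2/605) = -1  (since 605 mod 8 = 5)
  pull out 2: (2/605) = -1  (since 605 mod 8 = 5)
  pull out 2: (2/605) = -1  (since 605 mod 8 = 5)
  reciprocity: (9/605) -> +(605/9)
  reduce: (2/9)
  pull out 2: (2/9) = +1  (since 9 mod 8 = 1)
  (1/9) = 1
Product of signs = -1

-1


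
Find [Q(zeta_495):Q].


The degree equals Euler's totient phi(495).
495 = 3^2 * 5 * 11
phi(495) = 240

240


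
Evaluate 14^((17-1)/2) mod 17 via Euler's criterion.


p = 17 is prime and the exponent is (p-1)/2 = 8, so by Euler's criterion 14^8 = (14/17) = +1 or -1 mod 17.
Compute by square-and-multiply:
  8 = 8 (binary 1000)
  Repeated squaring mod 17: 14^1 = 14, 14^2 = 9, 14^4 = 13, 14^8 = 16
  14^8 = 16 mod 17
Result 16 = p - 1 = -1 mod 17: 14 is a quadratic non-residue mod 17. As a residue in [0, p-1] the value is 16.
14^8 mod 17 = 16

16


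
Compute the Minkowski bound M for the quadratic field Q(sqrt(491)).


d = 491, d mod 4 = 3, so disc(K) = 4d = 1964; |disc(K)| = 1964
Real quadratic field, so n = 2, s = r2 = 0, r1 = 2
M = (n!/n^n) * (4/pi)^s * sqrt(|disc(K)|) = (2!/2^2) * (4/pi)^0 * sqrt(1964)
= 0.5 * 1.000000 * 44.317040
= 22.1585

22.1585


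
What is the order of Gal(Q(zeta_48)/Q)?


|Gal(Q(zeta_48)/Q)| = phi(48)
= 16

16


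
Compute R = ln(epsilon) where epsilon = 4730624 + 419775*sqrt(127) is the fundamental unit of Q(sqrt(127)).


epsilon = 4730624 + 419775*sqrt(127)
= 9.4612e+06
R = ln(9.4612e+06)
= 16.0627

16.0627


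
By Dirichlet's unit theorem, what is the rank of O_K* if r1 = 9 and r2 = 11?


By Dirichlet's unit theorem:
rank = r1 + r2 - 1
= 9 + 11 - 1
= 19

19


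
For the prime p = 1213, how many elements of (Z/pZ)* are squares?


For prime p, the number of non-zero quadratic residues is (p-1)/2.
= (1213-1)/2
= 606

606


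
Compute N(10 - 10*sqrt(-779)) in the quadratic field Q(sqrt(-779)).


N(a + b*sqrt(d)) = a^2 - d*b^2
= (10)^2 - (-779)*(-10)^2
= 100 + 77900
= 78000

78000


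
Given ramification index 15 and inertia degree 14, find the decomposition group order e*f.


|D_P| = e * f
= 15 * 14
= 210

210


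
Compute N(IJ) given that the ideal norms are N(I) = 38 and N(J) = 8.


N(IJ) = N(I) * N(J)
= 38 * 8
= 304

304


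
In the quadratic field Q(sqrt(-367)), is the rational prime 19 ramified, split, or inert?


K = Q(sqrt(-367)). Since d mod 4 = 1, disc(K) = -367.
Check p | disc: -367 mod 19 = 13.
p does not divide disc. Compute Legendre symbol (d/p):
13^((19-1)/2) mod 19 = -1
(d/p) = -1, so p is inert: (p) stays prime with e=1, f=2, g=1.
Therefore p is inert.

inert


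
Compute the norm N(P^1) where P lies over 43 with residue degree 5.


N(P^a) = p^(a*f)
= 43^(1*5)
= 43^5
= 147008443

147008443


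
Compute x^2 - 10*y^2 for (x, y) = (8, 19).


x^2 - d*y^2
= 8^2 - 10*19^2
= 64 - 3610
= -3546

-3546


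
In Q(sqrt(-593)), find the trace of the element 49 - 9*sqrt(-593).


Tr(a + b*sqrt(d)) = (a + b*sqrt(d)) + (a - b*sqrt(d)) = 2a
= 2 * (49)
= 98

98


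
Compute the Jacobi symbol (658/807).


Compute (658/807) via quadratic reciprocity:
  pull out 2: (2/807) = +1  (since 807 mod 8 = 7)
  reciprocity: (329/807) -> +(807/329)
  reduce: (149/329)
  reciprocity: (149/329) -> +(329/149)
  reduce: (31/149)
  reciprocity: (31/149) -> +(149/31)
  reduce: (25/31)
  reciprocity: (25/31) -> +(31/25)
  reduce: (6/25)
  pull out 2: (2/25) = +1  (since 25 mod 8 = 1)
  reciprocity: (3/25) -> +(25/3)
  reduce: (1/3)
  (1/3) = 1
Product of signs = 1

1


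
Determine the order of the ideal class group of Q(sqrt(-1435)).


K = Q(sqrt(-1435)). d mod 4 = 1, so D = disc(K) = d = -1435
h(K) equals the number of primitive reduced positive-definite forms (a, b, c) = a*x^2 + b*x*y + c*y^2 with b^2 - 4ac = D,
where reduced means |b| <= a <= c, with b >= 0 whenever |b| = a or a = c, and primitive means gcd(a, b, c) = 1.
Reduced forces 3a^2 <= |D| = 1435, so 1 <= a <= 21; b must have the parity of D, and c = (b^2 - D)/(4a) must be an integer >= a.
Enumerate a = 1..21, b in [-a, a]:
  a=1: (1, 1, 359)  [1]
  a=2..4: none
  a=5: (5, 5, 73)  [1]
  a=6: none
  a=7: (7, 7, 53)  [1]
  a=8..18: none
  a=19: (19, 3, 19)  [1]
  a=20..21: none
Total reduced forms: 1 + 1 + 1 + 1 = 4
h = 4

4


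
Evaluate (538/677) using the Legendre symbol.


p = 677 is prime, so compute (538/677) with the reciprocity algorithm (Jacobi-symbol steps: pull out 2s via (2/n), flip via reciprocity, reduce):
  pull out 2: (2/677) = -1  (since 677 mod 8 = 5)
  reciprocity: (269/677) -> +(677/269)
  reduce: (139/269)
  reciprocity: (139/269) -> +(269/139)
  reduce: (130/139)
  pull out 2: (2/139) = -1  (since 139 mod 8 = 3)
  reciprocity: (65/139) -> +(139/65)
  reduce: (9/65)
  reciprocity: (9/65) -> +(65/9)
  reduce: (2/9)
  pull out 2: (2/9) = +1  (since 9 mod 8 = 1)
  (1/9) = 1
Product of signs = 1
(538/677) = 1

1


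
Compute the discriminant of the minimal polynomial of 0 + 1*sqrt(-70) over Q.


The element 0 + 1*sqrt(-70) has minimal polynomial:
x^2 + 0*x + 70
Discriminant = (0)^2 - 4*(70)
= 0 - 280
= -280

-280


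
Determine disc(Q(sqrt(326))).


For K = Q(sqrt(d)) with d squarefree: disc(K) = d if d = 1 mod 4, and disc(K) = 4d if d = 2 or 3 mod 4.
Here d = 326, and d mod 4 = 2.
d = 2 mod 4, not 1 (O_K = Z[sqrt(d)]), so disc(K) = 4d = 4 * (326) = 1304

1304


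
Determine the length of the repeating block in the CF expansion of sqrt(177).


Run the CF algorithm for sqrt(177).
a_0 = floor(sqrt(177)) = 13; set m_0=0, q_0=1.
Recurrence: m' = q*a - m,  q' = (d - m'^2)/q,  a' = floor((a_0 + m')/q').
  step 1: m=13, q=8, a=3
  step 2: m=11, q=7, a=3
  step 3: m=10, q=11, a=2
  step 4: m=12, q=3, a=8
  step 5: m=12, q=11, a=2
  step 6: m=10, q=7, a=3
  step 7: m=11, q=8, a=3
  step 8: m=13, q=1, a=26
a_8 = 2*a_0 = 26, so the period closes here.
sqrt(177) = [13; 3, 3, 2, 8, 2, 3, 3, 26]
Period length = 8

8


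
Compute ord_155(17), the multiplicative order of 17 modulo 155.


We want ord_155(17), the smallest k >= 1 with 17^k = 1 mod 155.
n = 155 = 5 * 31, phi(155) = 120; the order divides phi(n).
Divisors of 120: 1, 2, 3, 4, 5, 6, 8, 10, 12, 15, 20, 24, 30, 40, 60, 120
Repeated squaring mod 155: 17^1 = 17, 17^2 = 134, 17^4 = 131, 17^8 = 111, 17^16 = 76, 17^32 = 41, 17^64 = 131
Test divisors in increasing order:
  k=1: 17^1 = 17 mod 155
  k=2: 17^2 = 134 mod 155
  k=3: 17^3 = 134 * 17 = 108 mod 155
  k=4: 17^4 = 131 mod 155
  k=5: 17^5 = 131 * 17 = 57 mod 155
  k=6: 17^6 = 131 * 134 = 39 mod 155
  k=8: 17^8 = 111 mod 155
  k=10: 17^10 = 111 * 134 = 149 mod 155
  k=12: 17^12 = 111 * 131 = 126 mod 155
  k=15: 17^15 = 111 * 131 * 134 * 17 = 123 mod 155
  k=20: 17^20 = 76 * 131 = 36 mod 155
  k=24: 17^24 = 76 * 111 = 66 mod 155
  k=30: 17^30 = 76 * 111 * 131 * 134 = 94 mod 155
  k=40: 17^40 = 41 * 111 = 56 mod 155
  k=60: 17^60 = 41 * 76 * 111 * 131 = 1 mod 155  <- first divisor giving 1
Order = 60

60


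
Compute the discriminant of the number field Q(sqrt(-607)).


For K = Q(sqrt(d)) with d squarefree: disc(K) = d if d = 1 mod 4, and disc(K) = 4d if d = 2 or 3 mod 4.
Here d = -607, and d mod 4 = 1.
d = 1 mod 4 (O_K = Z[(1+sqrt(d))/2]), so disc(K) = d = -607

-607


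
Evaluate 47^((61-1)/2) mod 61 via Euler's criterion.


p = 61 is prime and the exponent is (p-1)/2 = 30, so by Euler's criterion 47^30 = (47/61) = +1 or -1 mod 61.
Compute by square-and-multiply:
  30 = 16 + 8 + 4 + 2 (binary 11110)
  Repeated squaring mod 61: 47^1 = 47, 47^2 = 13, 47^4 = 47, 47^8 = 13, 47^16 = 47
  47^30 = 47^16 * 47^8 * 47^4 * 47^2 = 47 * 13 * 47 * 13 mod 61
    47 * 13 = 611 = 1 mod 61
    1 * 47 = 47 = 47 mod 61
    47 * 13 = 611 = 1 mod 61
  47^30 = 1 mod 61
Result 1: 47 is a quadratic residue mod 61.
47^30 mod 61 = 1

1


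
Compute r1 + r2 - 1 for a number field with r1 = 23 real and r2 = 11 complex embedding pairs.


By Dirichlet's unit theorem:
rank = r1 + r2 - 1
= 23 + 11 - 1
= 33

33


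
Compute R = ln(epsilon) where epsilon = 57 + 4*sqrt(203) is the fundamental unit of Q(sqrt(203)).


epsilon = 57 + 4*sqrt(203)
= 113.9912
R = ln(113.9912)
= 4.7361

4.7361


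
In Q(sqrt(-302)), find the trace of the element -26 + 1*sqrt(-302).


Tr(a + b*sqrt(d)) = (a + b*sqrt(d)) + (a - b*sqrt(d)) = 2a
= 2 * (-26)
= -52

-52


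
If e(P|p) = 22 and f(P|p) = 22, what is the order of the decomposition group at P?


|D_P| = e * f
= 22 * 22
= 484

484


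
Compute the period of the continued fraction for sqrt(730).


Run the CF algorithm for sqrt(730).
a_0 = floor(sqrt(730)) = 27; set m_0=0, q_0=1.
Recurrence: m' = q*a - m,  q' = (d - m'^2)/q,  a' = floor((a_0 + m')/q').
  step 1: m=27, q=1, a=54
a_1 = 2*a_0 = 54, so the period closes here.
sqrt(730) = [27; 54]
Period length = 1

1


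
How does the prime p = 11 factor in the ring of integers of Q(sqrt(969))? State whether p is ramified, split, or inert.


K = Q(sqrt(969)). Since d mod 4 = 1, disc(K) = 969.
Check p | disc: 969 mod 11 = 1.
p does not divide disc. Compute Legendre symbol (d/p):
1^((11-1)/2) mod 11 = 1
(d/p) = 1, so p splits: (p) = P*P' with e=1, f=1, g=2.
Therefore p is split.

split


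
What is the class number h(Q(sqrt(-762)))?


K = Q(sqrt(-762)). d mod 4 = 2, so D = disc(K) = 4d = -3048
h(K) equals the number of primitive reduced positive-definite forms (a, b, c) = a*x^2 + b*x*y + c*y^2 with b^2 - 4ac = D,
where reduced means |b| <= a <= c, with b >= 0 whenever |b| = a or a = c, and primitive means gcd(a, b, c) = 1.
Reduced forces 3a^2 <= |D| = 3048, so 1 <= a <= 31; b must have the parity of D, and c = (b^2 - D)/(4a) must be an integer >= a.
Enumerate a = 1..31, b in [-a, a]:
  a=1: (1, 0, 762)  [1]
  a=2: (2, 0, 381)  [1]
  a=3: (3, 0, 254)  [1]
  a=4..5: none
  a=6: (6, 0, 127)  [1]
  a=7: (7, -2, 109), (7, 2, 109)  [2]
  a=8..13: none
  a=14: (14, -12, 57), (14, 12, 57)  [2]
  a=15..18: none
  a=19: (19, -12, 42), (19, 12, 42)  [2]
  a=20: none
  a=21: (21, -12, 38), (21, 12, 38)  [2]
  a=22..31: none
Total reduced forms: 1 + 1 + 1 + 1 + 2 + 2 + 2 + 2 = 12
h = 12

12


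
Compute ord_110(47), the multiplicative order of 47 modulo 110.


We want ord_110(47), the smallest k >= 1 with 47^k = 1 mod 110.
n = 110 = 2 * 5 * 11, phi(110) = 40; the order divides phi(n).
Divisors of 40: 1, 2, 4, 5, 8, 10, 20, 40
Repeated squaring mod 110: 47^1 = 47, 47^2 = 9, 47^4 = 81, 47^8 = 71, 47^16 = 91, 47^32 = 31
Test divisors in increasing order:
  k=1: 47^1 = 47 mod 110
  k=2: 47^2 = 9 mod 110
  k=4: 47^4 = 81 mod 110
  k=5: 47^5 = 81 * 47 = 67 mod 110
  k=8: 47^8 = 71 mod 110
  k=10: 47^10 = 71 * 9 = 89 mod 110
  k=20: 47^20 = 91 * 81 = 1 mod 110  <- first divisor giving 1
Order = 20

20


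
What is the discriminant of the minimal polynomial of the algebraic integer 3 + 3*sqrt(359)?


The element 3 + 3*sqrt(359) has minimal polynomial:
x^2 - 6*x - 3222
Discriminant = (-6)^2 - 4*(-3222)
= 36 + 12888
= 12924

12924


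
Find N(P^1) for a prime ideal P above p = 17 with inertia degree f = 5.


N(P^a) = p^(a*f)
= 17^(1*5)
= 17^5
= 1419857

1419857


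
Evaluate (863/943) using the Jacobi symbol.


Compute (863/943) via quadratic reciprocity:
  reciprocity: (863/943) -> -(943/863)
  reduce: (80/863)
  pull out 2: (2/863) = +1  (since 863 mod 8 = 7)
  pull out 2: (2/863) = +1  (since 863 mod 8 = 7)
  pull out 2: (2/863) = +1  (since 863 mod 8 = 7)
  pull out 2: (2/863) = +1  (since 863 mod 8 = 7)
  reciprocity: (5/863) -> +(863/5)
  reduce: (3/5)
  reciprocity: (3/5) -> +(5/3)
  reduce: (2/3)
  pull out 2: (2/3) = -1  (since 3 mod 8 = 3)
  (1/3) = 1
Product of signs = 1

1


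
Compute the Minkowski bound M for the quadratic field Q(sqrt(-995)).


d = -995, d mod 4 = 1, so disc(K) = d = -995; |disc(K)| = 995
Imaginary quadratic field, so n = 2, s = r2 = 1, r1 = 0
M = (n!/n^n) * (4/pi)^s * sqrt(|disc(K)|) = (2!/2^2) * (4/pi)^1 * sqrt(995)
= 0.5 * 1.273240 * 31.543621
= 20.0813

20.0813


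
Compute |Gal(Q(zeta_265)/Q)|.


|Gal(Q(zeta_265)/Q)| = phi(265)
= 208

208


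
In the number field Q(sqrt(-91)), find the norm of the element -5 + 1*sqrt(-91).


N(a + b*sqrt(d)) = a^2 - d*b^2
= (-5)^2 - (-91)*(1)^2
= 25 + 91
= 116

116


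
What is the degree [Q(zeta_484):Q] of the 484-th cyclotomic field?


The degree equals Euler's totient phi(484).
484 = 2^2 * 11^2
phi(484) = 220

220


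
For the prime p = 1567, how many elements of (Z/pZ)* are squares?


For prime p, the number of non-zero quadratic residues is (p-1)/2.
= (1567-1)/2
= 783

783


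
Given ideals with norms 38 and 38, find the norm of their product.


N(IJ) = N(I) * N(J)
= 38 * 38
= 1444

1444


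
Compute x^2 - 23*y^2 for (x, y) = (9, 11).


x^2 - d*y^2
= 9^2 - 23*11^2
= 81 - 2783
= -2702

-2702


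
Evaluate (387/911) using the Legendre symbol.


p = 911 is prime, so compute (387/911) with the reciprocity algorithm (Jacobi-symbol steps: pull out 2s via (2/n), flip via reciprocity, reduce):
  reciprocity: (387/911) -> -(911/387)
  reduce: (137/387)
  reciprocity: (137/387) -> +(387/137)
  reduce: (113/137)
  reciprocity: (113/137) -> +(137/113)
  reduce: (24/113)
  pull out 2: (2/113) = +1  (since 113 mod 8 = 1)
  pull out 2: (2/113) = +1  (since 113 mod 8 = 1)
  pull out 2: (2/113) = +1  (since 113 mod 8 = 1)
  reciprocity: (3/113) -> +(113/3)
  reduce: (2/3)
  pull out 2: (2/3) = -1  (since 3 mod 8 = 3)
  (1/3) = 1
Product of signs = 1
(387/911) = 1

1


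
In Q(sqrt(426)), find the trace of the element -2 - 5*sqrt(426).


Tr(a + b*sqrt(d)) = (a + b*sqrt(d)) + (a - b*sqrt(d)) = 2a
= 2 * (-2)
= -4

-4


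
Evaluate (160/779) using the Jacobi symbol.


Compute (160/779) via quadratic reciprocity:
  pull out 2: (2/779) = -1  (since 779 mod 8 = 3)
  pull out 2: (2/779) = -1  (since 779 mod 8 = 3)
  pull out 2: (2/779) = -1  (since 779 mod 8 = 3)
  pull out 2: (2/779) = -1  (since 779 mod 8 = 3)
  pull out 2: (2/779) = -1  (since 779 mod 8 = 3)
  reciprocity: (5/779) -> +(779/5)
  reduce: (4/5)
  pull out 2: (2/5) = -1  (since 5 mod 8 = 5)
  pull out 2: (2/5) = -1  (since 5 mod 8 = 5)
  (1/5) = 1
Product of signs = -1

-1


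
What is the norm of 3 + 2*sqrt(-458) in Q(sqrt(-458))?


N(a + b*sqrt(d)) = a^2 - d*b^2
= (3)^2 - (-458)*(2)^2
= 9 + 1832
= 1841

1841


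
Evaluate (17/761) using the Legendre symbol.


p = 761 is prime, so compute (17/761) with the reciprocity algorithm (Jacobi-symbol steps: pull out 2s via (2/n), flip via reciprocity, reduce):
  reciprocity: (17/761) -> +(761/17)
  reduce: (13/17)
  reciprocity: (13/17) -> +(17/13)
  reduce: (4/13)
  pull out 2: (2/13) = -1  (since 13 mod 8 = 5)
  pull out 2: (2/13) = -1  (since 13 mod 8 = 5)
  (1/13) = 1
Product of signs = 1
(17/761) = 1

1


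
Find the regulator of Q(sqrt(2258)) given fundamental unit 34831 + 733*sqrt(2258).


epsilon = 34831 + 733*sqrt(2258)
= 69662.0000
R = ln(69662.0000)
= 11.1514

11.1514


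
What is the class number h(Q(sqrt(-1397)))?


K = Q(sqrt(-1397)). d mod 4 = 3, so D = disc(K) = 4d = -5588
h(K) equals the number of primitive reduced positive-definite forms (a, b, c) = a*x^2 + b*x*y + c*y^2 with b^2 - 4ac = D,
where reduced means |b| <= a <= c, with b >= 0 whenever |b| = a or a = c, and primitive means gcd(a, b, c) = 1.
Reduced forces 3a^2 <= |D| = 5588, so 1 <= a <= 43; b must have the parity of D, and c = (b^2 - D)/(4a) must be an integer >= a.
Enumerate a = 1..43, b in [-a, a]:
  a=1: (1, 0, 1397)  [1]
  a=2: (2, 2, 699)  [1]
  a=3: (3, -2, 466), (3, 2, 466)  [2]
  a=4..5: none
  a=6: (6, -2, 233), (6, 2, 233)  [2]
  a=7..8: none
  a=9: (9, -8, 157), (9, 8, 157)  [2]
  a=10: none
  a=11: (11, 0, 127)  [1]
  a=12..17: none
  a=18: (18, -10, 79), (18, 10, 79)  [2]
  a=19: (19, -6, 74), (19, 6, 74)  [2]
  a=20..21: none
  a=22: (22, 22, 69)  [1]
  a=23: (23, -22, 66), (23, 22, 66)  [2]
  a=24..26: none
  a=27: (27, -26, 58), (27, 26, 58)  [2]
  a=28: none
  a=29: (29, -26, 54), (29, 26, 54)  [2]
  a=30..32: none
  a=33: (33, -22, 46), (33, 22, 46)  [2]
  a=34..36: none
  a=37: (37, -6, 38), (37, 6, 38)  [2]
  a=38..43: none
Total reduced forms: 1 + 1 + 2 + 2 + 2 + 1 + 2 + 2 + 1 + 2 + 2 + 2 + 2 + 2 = 24
h = 24

24


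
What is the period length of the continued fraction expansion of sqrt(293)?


Run the CF algorithm for sqrt(293).
a_0 = floor(sqrt(293)) = 17; set m_0=0, q_0=1.
Recurrence: m' = q*a - m,  q' = (d - m'^2)/q,  a' = floor((a_0 + m')/q').
  step 1: m=17, q=4, a=8
  step 2: m=15, q=17, a=1
  step 3: m=2, q=17, a=1
  step 4: m=15, q=4, a=8
  step 5: m=17, q=1, a=34
a_5 = 2*a_0 = 34, so the period closes here.
sqrt(293) = [17; 8, 1, 1, 8, 34]
Period length = 5

5


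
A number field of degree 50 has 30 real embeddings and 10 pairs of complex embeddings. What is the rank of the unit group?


By Dirichlet's unit theorem:
rank = r1 + r2 - 1
= 30 + 10 - 1
= 39

39


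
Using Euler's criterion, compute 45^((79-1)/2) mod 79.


p = 79 is prime and the exponent is (p-1)/2 = 39, so by Euler's criterion 45^39 = (45/79) = +1 or -1 mod 79.
Compute by square-and-multiply:
  39 = 32 + 4 + 2 + 1 (binary 100111)
  Repeated squaring mod 79: 45^1 = 45, 45^2 = 50, 45^4 = 51, 45^8 = 73, 45^16 = 36, 45^32 = 32
  45^39 = 45^32 * 45^4 * 45^2 * 45^1 = 32 * 51 * 50 * 45 mod 79
    32 * 51 = 1632 = 52 mod 79
    52 * 50 = 2600 = 72 mod 79
    72 * 45 = 3240 = 1 mod 79
  45^39 = 1 mod 79
Result 1: 45 is a quadratic residue mod 79.
45^39 mod 79 = 1

1


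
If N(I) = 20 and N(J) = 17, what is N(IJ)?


N(IJ) = N(I) * N(J)
= 20 * 17
= 340

340


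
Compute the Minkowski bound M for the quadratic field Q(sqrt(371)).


d = 371, d mod 4 = 3, so disc(K) = 4d = 1484; |disc(K)| = 1484
Real quadratic field, so n = 2, s = r2 = 0, r1 = 2
M = (n!/n^n) * (4/pi)^s * sqrt(|disc(K)|) = (2!/2^2) * (4/pi)^0 * sqrt(1484)
= 0.5 * 1.000000 * 38.522721
= 19.2614

19.2614


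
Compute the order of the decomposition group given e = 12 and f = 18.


|D_P| = e * f
= 12 * 18
= 216

216


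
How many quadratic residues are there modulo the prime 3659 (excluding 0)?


For prime p, the number of non-zero quadratic residues is (p-1)/2.
= (3659-1)/2
= 1829

1829


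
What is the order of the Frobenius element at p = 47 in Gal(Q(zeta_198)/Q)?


The Frobenius at p in Gal(Q(zeta_n)/Q) = (Z/nZ)* is the class of p, so its order is ord_198(47), the smallest k >= 1 with 47^k = 1 mod 198.
n = 198 = 2 * 3^2 * 11, phi(198) = 60; the order divides phi(n).
Divisors of 60: 1, 2, 3, 4, 5, 6, 10, 12, 15, 20, 30, 60
Repeated squaring mod 198: 47^1 = 47, 47^2 = 31, 47^4 = 169, 47^8 = 49, 47^16 = 25, 47^32 = 31
Test divisors in increasing order:
  k=1: 47^1 = 47 mod 198
  k=2: 47^2 = 31 mod 198
  k=3: 47^3 = 31 * 47 = 71 mod 198
  k=4: 47^4 = 169 mod 198
  k=5: 47^5 = 169 * 47 = 23 mod 198
  k=6: 47^6 = 169 * 31 = 91 mod 198
  k=10: 47^10 = 49 * 31 = 133 mod 198
  k=12: 47^12 = 49 * 169 = 163 mod 198
  k=15: 47^15 = 49 * 169 * 31 * 47 = 89 mod 198
  k=20: 47^20 = 25 * 169 = 67 mod 198
  k=30: 47^30 = 25 * 49 * 169 * 31 = 1 mod 198  <- first divisor giving 1
Order = 30

30
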